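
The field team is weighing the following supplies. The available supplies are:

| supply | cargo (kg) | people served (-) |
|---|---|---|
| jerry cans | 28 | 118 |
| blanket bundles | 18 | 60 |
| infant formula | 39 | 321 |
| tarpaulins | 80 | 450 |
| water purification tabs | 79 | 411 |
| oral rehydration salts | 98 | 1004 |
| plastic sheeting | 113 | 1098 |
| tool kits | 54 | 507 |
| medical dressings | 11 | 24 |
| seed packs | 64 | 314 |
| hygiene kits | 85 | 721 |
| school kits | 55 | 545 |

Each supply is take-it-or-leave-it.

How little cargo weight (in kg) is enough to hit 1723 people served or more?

183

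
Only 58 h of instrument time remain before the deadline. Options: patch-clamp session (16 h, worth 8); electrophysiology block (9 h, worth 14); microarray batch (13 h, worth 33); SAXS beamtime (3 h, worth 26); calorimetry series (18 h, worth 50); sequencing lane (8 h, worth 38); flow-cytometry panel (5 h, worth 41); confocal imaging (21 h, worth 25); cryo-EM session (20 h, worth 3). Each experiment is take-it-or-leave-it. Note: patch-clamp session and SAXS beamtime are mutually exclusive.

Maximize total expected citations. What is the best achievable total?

202

Electrophysiology block + microarray batch + SAXS beamtime + calorimetry series + sequencing lane + flow-cytometry panel uses 56 of the 58 h and totals 202.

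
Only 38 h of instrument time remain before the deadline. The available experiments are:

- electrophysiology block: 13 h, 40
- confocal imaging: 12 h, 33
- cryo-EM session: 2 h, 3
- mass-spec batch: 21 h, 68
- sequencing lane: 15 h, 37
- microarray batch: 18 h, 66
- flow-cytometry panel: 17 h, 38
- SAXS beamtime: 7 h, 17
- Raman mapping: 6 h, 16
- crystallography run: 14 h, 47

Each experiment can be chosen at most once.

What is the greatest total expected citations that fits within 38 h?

129

The ratio ordering already packs tightly: microarray batch + Raman mapping + crystallography run, 38 h, 129.
Every other selection either busts 38 h or fails to beat 129.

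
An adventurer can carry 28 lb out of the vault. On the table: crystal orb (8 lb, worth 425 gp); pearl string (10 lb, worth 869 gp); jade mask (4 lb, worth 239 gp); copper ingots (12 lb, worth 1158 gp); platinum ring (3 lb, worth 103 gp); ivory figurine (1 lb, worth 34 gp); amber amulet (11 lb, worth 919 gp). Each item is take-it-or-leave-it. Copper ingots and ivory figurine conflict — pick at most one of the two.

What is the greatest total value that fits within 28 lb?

2316

Best packing: jade mask + copper ingots + amber amulet — 27 lb, 2316 total.
Next best is pearl string + jade mask + copper ingots at 2266 (26 lb) — short by 50.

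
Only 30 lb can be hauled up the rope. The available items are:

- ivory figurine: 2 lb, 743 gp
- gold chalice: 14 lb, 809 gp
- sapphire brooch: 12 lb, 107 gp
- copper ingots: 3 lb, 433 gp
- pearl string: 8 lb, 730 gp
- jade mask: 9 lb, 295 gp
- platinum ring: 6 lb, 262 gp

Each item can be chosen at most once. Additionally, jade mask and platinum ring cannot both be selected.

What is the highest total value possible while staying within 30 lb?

2715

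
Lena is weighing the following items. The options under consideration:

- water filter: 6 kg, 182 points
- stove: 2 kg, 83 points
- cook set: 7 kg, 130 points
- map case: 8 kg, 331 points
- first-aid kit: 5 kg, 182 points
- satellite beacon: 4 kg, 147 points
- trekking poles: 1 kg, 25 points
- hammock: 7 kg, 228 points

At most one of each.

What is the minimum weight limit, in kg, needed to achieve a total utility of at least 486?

Minimise kg subject to total utility ≥ 486.
map case + first-aid kit: 513 utility at 13 kg.
No combination under 13 kg hits 486.

13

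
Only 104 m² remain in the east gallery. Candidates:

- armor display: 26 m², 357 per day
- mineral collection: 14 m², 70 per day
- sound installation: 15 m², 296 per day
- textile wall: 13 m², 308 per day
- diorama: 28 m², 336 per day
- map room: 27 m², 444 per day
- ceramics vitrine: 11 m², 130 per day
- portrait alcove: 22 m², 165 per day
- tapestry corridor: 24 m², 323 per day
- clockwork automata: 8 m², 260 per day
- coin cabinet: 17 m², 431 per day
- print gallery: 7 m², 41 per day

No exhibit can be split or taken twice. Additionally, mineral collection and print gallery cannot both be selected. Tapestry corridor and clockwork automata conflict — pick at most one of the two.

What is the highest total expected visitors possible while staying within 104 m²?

Best packing: armor display + textile wall + map room + ceramics vitrine + clockwork automata + coin cabinet — 102 m², 1930 total.
Runner-up armor display + sound installation + map room + ceramics vitrine + clockwork automata + coin cabinet tops out at 1918.

1930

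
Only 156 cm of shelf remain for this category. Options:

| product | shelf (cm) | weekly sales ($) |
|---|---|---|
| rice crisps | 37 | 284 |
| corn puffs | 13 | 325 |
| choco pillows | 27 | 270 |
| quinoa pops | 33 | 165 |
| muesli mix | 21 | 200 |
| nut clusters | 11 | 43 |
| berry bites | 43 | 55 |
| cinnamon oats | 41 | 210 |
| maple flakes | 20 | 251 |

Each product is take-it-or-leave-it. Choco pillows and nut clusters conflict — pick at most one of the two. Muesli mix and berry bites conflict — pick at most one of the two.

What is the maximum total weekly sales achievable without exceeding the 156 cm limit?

1495

Ranking by ratio (weekly sales/cm): corn puffs 25.00, maple flakes 12.55, choco pillows 10.00.
Best packing: rice crisps + corn puffs + choco pillows + quinoa pops + muesli mix + maple flakes — 151 cm, 1495 total.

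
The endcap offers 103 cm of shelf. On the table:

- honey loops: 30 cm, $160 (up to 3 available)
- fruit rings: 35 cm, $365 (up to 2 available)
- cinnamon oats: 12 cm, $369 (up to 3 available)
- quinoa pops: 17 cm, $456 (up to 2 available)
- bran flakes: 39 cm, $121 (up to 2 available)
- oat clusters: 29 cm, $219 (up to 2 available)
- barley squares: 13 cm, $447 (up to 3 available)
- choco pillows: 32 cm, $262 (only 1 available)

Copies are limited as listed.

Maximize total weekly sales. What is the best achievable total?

2991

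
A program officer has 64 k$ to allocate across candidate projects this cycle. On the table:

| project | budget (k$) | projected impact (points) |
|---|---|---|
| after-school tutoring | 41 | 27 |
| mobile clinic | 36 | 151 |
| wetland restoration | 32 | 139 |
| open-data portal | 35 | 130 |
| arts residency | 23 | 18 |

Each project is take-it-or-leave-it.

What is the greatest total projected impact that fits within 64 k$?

Filling by ratio: wetland restoration + arts residency for 157, with 9 k$ left unused.
Replace wetland restoration with mobile clinic: the trade gains 12 net, giving 169 at 59 k$.

169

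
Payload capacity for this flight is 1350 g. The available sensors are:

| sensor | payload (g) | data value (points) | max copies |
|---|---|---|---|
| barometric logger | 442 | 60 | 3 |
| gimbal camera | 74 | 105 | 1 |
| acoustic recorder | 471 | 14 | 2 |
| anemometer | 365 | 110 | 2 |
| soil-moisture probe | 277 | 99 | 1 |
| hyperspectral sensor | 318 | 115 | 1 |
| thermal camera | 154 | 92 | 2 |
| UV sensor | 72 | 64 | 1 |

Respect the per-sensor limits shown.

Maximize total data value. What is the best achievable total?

613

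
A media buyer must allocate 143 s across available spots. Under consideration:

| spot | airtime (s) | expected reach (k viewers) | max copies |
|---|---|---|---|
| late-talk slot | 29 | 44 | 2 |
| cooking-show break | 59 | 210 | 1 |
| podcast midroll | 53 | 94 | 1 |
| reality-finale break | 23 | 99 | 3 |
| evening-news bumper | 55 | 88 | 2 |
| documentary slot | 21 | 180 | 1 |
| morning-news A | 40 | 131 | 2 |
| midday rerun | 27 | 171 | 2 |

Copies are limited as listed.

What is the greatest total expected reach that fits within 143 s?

Density check — documentary slot 8.57, midday rerun 6.33, reality-finale break 4.30 are the best per s.
The ratio heuristic lands on 2×reality-finale break + documentary slot + 2×midday rerun (720) but leaves 22 s idle.
Dropping reality-finale break frees 23 s; slotting in morning-news A (40 s) lifts the total to 752 at 138 s.

752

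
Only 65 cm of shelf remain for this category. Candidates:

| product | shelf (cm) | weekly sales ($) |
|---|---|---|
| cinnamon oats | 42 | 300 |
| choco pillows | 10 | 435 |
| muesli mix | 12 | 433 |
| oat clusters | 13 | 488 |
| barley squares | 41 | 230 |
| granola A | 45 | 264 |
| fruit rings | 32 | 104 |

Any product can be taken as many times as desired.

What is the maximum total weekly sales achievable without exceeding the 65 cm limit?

The ratio heuristic lands on 6×choco pillows (2610) but leaves 5 cm idle.
Replace choco pillows with oat clusters: the trade gains 53 net, giving 2663 at 63 cm.
No other feasible combination exceeds 2663.

2663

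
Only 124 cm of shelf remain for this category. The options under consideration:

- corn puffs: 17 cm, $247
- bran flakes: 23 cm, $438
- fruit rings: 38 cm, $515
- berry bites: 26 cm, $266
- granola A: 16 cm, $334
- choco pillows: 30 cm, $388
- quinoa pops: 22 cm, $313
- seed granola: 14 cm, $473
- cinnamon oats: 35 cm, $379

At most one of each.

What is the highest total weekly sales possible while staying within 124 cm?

2193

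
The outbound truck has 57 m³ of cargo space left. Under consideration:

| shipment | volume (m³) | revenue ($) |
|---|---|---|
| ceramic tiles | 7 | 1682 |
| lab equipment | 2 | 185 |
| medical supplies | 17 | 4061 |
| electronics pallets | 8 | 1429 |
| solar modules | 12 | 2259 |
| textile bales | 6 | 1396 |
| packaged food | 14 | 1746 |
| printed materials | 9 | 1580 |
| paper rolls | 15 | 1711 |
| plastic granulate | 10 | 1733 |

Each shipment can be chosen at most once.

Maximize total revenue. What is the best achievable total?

Taking the top-ratio shipments first gives ceramic tiles + lab equipment + medical supplies + electronics pallets + solar modules + textile bales for 11012 (52 m³).
Dropping lab equipment and solar modules frees 14 m³; slotting in printed materials + plastic granulate (19 m³) lifts the total to 11881 at 57 m³.
The closest alternative, ceramic tiles + lab equipment + medical supplies + solar modules + printed materials + plastic granulate, reaches only 11500.

11881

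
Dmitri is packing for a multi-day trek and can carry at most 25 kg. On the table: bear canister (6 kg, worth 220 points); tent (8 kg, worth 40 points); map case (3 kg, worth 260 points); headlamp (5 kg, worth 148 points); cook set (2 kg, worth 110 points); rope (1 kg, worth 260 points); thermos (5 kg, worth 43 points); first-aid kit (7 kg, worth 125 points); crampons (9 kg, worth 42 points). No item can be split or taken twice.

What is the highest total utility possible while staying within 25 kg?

1123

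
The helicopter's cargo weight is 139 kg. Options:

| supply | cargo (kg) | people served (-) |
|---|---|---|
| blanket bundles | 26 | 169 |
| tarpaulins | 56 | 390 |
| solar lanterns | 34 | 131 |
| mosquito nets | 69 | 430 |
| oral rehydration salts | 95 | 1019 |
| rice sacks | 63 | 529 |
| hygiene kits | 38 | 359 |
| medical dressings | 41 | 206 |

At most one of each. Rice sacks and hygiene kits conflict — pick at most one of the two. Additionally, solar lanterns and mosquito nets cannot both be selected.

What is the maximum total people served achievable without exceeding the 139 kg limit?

Oral rehydration salts + hygiene kits uses 133 of the 139 kg and totals 1378.
Runner-up oral rehydration salts + medical dressings tops out at 1225.

1378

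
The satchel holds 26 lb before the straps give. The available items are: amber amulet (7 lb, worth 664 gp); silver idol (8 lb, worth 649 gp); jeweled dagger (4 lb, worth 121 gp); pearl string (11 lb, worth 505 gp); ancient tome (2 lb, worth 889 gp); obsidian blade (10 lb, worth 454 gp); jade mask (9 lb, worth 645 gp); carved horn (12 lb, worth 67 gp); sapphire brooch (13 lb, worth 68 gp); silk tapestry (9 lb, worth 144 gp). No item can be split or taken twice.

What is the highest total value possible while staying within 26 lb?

2847

Amber amulet + silver idol + ancient tome + jade mask uses 26 of the 26 lb and totals 2847.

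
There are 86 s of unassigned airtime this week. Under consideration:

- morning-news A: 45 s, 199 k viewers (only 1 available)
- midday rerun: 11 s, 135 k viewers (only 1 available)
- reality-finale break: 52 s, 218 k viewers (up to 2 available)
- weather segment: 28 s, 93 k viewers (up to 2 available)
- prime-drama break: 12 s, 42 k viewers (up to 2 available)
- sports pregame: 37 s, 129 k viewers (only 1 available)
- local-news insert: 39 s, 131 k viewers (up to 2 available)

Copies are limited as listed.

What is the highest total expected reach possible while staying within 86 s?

427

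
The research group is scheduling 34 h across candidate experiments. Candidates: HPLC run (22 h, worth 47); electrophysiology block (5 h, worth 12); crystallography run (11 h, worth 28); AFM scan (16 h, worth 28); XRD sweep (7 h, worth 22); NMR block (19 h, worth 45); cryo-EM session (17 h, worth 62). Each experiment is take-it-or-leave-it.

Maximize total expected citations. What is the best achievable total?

102

By expected citations per h: cryo-EM session 3.65, XRD sweep 3.14, crystallography run 2.55 lead.
Taking the top-ratio experiments first gives electrophysiology block + XRD sweep + cryo-EM session for 96 (29 h).
Replace XRD sweep with crystallography run: the trade gains 6 net, giving 102 at 33 h.
Nothing else within 34 h beats 102.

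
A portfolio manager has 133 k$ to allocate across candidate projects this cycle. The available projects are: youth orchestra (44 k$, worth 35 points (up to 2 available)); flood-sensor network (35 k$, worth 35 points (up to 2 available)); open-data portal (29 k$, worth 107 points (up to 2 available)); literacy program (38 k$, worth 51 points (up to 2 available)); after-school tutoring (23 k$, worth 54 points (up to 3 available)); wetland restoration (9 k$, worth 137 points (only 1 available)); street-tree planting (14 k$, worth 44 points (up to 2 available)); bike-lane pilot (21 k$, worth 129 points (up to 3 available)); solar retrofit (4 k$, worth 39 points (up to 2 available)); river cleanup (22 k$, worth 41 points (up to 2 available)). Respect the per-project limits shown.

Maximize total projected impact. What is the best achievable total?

Greedy by ratio would take open-data portal + wetland restoration + street-tree planting + 3×bike-lane pilot + 2×solar retrofit: 123 k$ used, total 753.
Replace street-tree planting with after-school tutoring: the trade gains 10 net, giving 763 at 132 k$.
The spare 1 k$ is too small for any remaining project, and no exchange beats 763.

763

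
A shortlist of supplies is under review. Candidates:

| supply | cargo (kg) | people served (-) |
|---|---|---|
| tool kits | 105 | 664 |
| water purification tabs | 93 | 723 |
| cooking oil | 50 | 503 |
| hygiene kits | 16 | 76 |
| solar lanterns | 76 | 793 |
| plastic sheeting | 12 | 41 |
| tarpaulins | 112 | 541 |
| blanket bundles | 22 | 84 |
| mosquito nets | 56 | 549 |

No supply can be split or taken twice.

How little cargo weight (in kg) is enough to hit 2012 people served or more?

Need the lightest bundle worth ≥ 2012.
water purification tabs + cooking oil + solar lanterns reaches 2019 using 219 kg.
No combination under 219 kg hits 2012.

219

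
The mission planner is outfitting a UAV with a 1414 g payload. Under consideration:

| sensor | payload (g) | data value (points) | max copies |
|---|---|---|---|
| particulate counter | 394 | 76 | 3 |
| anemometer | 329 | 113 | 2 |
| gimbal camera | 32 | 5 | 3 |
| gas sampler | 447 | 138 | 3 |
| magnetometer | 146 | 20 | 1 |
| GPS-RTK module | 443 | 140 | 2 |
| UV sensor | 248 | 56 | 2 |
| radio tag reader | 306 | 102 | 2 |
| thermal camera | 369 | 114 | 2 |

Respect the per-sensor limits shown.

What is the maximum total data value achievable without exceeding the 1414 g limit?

Filling by ratio: 2×anemometer + 3×gimbal camera + 2×radio tag reader for 445, with 48 g left unused.
Dropping 3×gimbal camera and radio tag reader frees 402 g; slotting in GPS-RTK module (443 g) lifts the total to 468 at 1407 g.
Nothing else within 1414 g beats 468.

468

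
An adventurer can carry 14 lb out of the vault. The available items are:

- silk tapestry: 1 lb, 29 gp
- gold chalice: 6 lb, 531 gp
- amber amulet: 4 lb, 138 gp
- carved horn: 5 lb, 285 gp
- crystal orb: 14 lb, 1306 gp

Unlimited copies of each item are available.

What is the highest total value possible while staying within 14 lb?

Density check — crystal orb 93.29, gold chalice 88.50, carved horn 57.00, amber amulet 34.50 are the best per lb.
Crystal orb uses 14 of the 14 lb and totals 1306.

1306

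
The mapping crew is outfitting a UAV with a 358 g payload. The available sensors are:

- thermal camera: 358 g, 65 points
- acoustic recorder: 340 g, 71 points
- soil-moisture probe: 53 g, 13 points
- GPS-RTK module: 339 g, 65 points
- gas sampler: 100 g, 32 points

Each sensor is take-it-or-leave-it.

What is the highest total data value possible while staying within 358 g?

71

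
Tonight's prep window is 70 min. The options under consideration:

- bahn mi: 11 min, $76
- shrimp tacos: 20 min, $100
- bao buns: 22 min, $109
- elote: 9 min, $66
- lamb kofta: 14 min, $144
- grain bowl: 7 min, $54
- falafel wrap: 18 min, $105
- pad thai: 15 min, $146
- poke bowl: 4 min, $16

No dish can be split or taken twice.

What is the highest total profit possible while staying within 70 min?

541

Filling by ratio: bahn mi + elote + lamb kofta + grain bowl + pad thai + poke bowl for 502, with 10 min left unused.
Dropping elote frees 9 min; slotting in falafel wrap (18 min) lifts the total to 541 at 69 min.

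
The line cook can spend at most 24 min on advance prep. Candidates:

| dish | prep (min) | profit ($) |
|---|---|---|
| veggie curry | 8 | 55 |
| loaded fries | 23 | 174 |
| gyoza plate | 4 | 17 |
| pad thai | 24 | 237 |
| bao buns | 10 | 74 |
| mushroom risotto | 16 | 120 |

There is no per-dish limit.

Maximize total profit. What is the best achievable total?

Best packing: pad thai — 24 min, 237 total.
No other feasible combination exceeds 237.

237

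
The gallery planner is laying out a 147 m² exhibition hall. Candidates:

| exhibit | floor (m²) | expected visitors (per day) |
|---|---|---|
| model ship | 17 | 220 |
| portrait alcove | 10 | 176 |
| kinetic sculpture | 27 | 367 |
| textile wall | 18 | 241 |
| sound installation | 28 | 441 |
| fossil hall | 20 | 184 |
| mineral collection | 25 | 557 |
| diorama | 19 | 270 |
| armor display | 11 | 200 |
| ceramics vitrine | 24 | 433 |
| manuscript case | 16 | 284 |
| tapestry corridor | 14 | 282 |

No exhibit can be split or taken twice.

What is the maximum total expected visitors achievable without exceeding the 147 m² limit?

2643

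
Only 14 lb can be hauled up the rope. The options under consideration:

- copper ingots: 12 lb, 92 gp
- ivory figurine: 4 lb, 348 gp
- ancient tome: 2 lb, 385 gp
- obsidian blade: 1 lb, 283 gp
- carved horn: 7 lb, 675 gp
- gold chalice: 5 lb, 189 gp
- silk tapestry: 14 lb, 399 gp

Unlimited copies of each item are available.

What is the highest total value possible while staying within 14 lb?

Best packing: 14×obsidian blade — 14 lb, 3962 total.
No other feasible combination exceeds 3962.

3962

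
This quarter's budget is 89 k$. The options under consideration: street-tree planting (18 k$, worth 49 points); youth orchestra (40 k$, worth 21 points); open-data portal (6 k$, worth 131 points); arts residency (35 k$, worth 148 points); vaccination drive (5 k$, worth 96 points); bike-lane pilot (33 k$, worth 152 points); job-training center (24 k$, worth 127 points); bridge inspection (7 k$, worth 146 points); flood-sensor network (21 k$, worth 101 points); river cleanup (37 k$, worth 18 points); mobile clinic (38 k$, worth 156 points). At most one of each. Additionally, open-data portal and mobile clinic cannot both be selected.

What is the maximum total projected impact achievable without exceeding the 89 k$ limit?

Density check — open-data portal 21.83, bridge inspection 20.86, vaccination drive 19.20, job-training center 5.29 are the best per k$.
Taking the top-ratio projects first gives street-tree planting + open-data portal + vaccination drive + job-training center + bridge inspection + flood-sensor network for 650 (81 k$).
Reworking the packing: open-data portal + arts residency + vaccination drive + bike-lane pilot + bridge inspection uses 86 k$ and improves the total to 673.
Nothing else feasible within 89 k$ beats 673.

673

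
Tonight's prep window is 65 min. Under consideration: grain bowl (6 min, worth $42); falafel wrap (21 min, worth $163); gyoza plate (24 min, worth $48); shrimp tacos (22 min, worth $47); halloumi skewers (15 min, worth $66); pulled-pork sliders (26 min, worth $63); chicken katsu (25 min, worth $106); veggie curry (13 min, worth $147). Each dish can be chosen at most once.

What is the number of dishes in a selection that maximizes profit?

The maximum profit within 65 min is 458.
grain bowl + falafel wrap + chicken katsu + veggie curry hits 458 at 65 min.
Any selection reaching 458 contains exactly 4 dishes.

4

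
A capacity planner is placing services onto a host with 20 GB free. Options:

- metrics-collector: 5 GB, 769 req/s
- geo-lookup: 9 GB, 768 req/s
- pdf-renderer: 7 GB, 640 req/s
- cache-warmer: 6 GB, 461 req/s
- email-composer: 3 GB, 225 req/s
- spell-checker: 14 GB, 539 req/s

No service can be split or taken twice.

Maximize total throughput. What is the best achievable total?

1998

Ranking by ratio (throughput/GB): metrics-collector 153.80, pdf-renderer 91.43, geo-lookup 85.33.
Greedy by ratio would take metrics-collector + pdf-renderer + cache-warmer: 18 GB used, total 1870.
Replace pdf-renderer with geo-lookup: the trade gains 128 net, giving 1998 at 20 GB.
Every other selection either busts 20 GB or fails to beat 1998.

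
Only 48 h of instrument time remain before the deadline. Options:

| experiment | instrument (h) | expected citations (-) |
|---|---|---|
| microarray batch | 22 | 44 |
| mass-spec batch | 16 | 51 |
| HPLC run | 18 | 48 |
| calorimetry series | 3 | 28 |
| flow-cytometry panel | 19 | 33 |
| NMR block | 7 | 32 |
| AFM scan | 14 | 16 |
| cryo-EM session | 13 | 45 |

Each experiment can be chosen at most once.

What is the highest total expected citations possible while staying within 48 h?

Ranking by ratio (expected citations/h): calorimetry series 9.33, NMR block 4.57, cryo-EM session 3.46.
The ratio heuristic lands on mass-spec batch + calorimetry series + NMR block + cryo-EM session (156) but leaves 9 h idle.
The 13 h tied up in cryo-EM session is better spent on HPLC run — total rises to 159 (44 h).
The spare 4 h is too small for any remaining experiment, and no exchange beats 159.

159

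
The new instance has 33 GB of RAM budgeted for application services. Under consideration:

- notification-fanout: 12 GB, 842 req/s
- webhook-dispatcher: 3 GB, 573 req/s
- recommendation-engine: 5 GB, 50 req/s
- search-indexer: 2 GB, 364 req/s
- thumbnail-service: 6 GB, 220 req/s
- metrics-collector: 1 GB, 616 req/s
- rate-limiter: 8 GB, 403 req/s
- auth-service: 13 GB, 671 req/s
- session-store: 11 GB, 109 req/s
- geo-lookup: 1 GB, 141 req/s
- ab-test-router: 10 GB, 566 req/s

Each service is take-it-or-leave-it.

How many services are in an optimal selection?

6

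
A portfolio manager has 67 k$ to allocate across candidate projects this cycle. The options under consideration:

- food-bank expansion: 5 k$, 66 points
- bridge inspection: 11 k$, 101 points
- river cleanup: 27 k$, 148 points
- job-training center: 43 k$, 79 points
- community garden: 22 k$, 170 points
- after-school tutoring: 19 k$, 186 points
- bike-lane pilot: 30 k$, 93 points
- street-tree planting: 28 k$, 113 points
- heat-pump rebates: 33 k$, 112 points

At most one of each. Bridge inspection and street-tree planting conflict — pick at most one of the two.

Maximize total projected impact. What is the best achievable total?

523

Density check — food-bank expansion 13.20, after-school tutoring 9.79, bridge inspection 9.18, community garden 7.73 are the best per k$.
Food-bank expansion + bridge inspection + community garden + after-school tutoring uses 57 of the 67 k$ and totals 523.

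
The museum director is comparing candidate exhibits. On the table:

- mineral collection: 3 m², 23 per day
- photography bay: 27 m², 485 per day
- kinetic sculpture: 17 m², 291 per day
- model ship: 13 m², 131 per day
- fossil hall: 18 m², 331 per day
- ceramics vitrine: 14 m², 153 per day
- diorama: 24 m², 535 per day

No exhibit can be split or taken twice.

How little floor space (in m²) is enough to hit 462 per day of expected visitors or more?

Look for the lowest-floor combination reaching 462.
Taking diorama gives 535 (≥ 462) for 24 m².
No combination under 24 m² hits 462.

24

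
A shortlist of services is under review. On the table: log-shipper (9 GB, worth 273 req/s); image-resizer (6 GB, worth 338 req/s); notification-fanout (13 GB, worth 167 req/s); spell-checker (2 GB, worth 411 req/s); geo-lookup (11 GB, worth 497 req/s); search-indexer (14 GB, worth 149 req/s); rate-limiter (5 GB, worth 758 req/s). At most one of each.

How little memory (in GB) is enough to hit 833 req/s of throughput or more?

7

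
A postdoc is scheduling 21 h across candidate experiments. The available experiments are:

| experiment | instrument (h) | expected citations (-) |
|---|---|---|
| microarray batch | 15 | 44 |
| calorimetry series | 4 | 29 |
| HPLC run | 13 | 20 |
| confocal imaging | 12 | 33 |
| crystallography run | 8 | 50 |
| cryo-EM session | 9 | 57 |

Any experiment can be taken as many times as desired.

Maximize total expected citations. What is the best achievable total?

145

Density check — calorimetry series 7.25, cryo-EM session 6.33, crystallography run 6.25, microarray batch 2.93 are the best per h.
Best packing: 5×calorimetry series — 20 h, 145 total.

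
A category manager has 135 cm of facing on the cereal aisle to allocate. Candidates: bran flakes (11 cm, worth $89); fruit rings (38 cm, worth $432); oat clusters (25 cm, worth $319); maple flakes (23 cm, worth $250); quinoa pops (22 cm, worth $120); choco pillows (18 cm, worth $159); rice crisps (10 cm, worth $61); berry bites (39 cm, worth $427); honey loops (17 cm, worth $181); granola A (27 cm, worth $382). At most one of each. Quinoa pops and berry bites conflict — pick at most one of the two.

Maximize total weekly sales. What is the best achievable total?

A density-first pass picks fruit rings + oat clusters + berry bites + granola A — 1560 at 129 cm.
Replace berry bites with maple flakes + honey loops: the trade gains 4 net, giving 1564 at 130 cm.
Every other selection either busts 135 cm or breaks a pairing rule or fails to beat 1564.

1564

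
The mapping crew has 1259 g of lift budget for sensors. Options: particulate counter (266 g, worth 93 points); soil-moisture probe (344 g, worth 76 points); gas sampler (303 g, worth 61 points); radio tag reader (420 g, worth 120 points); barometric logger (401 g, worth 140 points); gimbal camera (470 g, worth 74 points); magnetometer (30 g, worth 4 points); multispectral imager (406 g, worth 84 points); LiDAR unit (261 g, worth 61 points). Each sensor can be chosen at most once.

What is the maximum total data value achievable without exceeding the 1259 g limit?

357

Particulate counter + radio tag reader + barometric logger + magnetometer uses 1117 of the 1259 g and totals 357.
No other feasible combination exceeds 357.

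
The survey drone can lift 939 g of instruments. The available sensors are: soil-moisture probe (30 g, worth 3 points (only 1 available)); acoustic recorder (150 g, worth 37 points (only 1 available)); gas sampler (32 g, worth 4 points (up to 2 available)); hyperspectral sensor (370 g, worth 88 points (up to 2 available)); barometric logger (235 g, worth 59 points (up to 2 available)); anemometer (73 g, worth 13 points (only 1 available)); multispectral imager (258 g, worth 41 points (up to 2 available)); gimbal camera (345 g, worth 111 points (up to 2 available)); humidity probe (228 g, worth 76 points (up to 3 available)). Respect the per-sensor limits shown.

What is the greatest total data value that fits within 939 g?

Ranking by ratio (data value/g): humidity probe 0.33, gimbal camera 0.32, barometric logger 0.25, acoustic recorder 0.25.
Taking the top-ratio sensors first gives barometric logger + 3×humidity probe for 287 (919 g).
Dropping barometric logger and 2×humidity probe frees 691 g; slotting in 2×gimbal camera (690 g) lifts the total to 298 at 918 g.
Nothing else within 939 g beats 298.

298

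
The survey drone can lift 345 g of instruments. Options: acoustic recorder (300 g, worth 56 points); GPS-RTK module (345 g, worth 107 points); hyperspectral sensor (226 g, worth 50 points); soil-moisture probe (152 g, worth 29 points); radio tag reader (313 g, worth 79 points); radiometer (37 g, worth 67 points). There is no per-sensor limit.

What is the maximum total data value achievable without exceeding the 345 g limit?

The ratio ordering already packs tightly: 9×radiometer, 333 g, 603.
Every other selection either busts 345 g or fails to beat 603.

603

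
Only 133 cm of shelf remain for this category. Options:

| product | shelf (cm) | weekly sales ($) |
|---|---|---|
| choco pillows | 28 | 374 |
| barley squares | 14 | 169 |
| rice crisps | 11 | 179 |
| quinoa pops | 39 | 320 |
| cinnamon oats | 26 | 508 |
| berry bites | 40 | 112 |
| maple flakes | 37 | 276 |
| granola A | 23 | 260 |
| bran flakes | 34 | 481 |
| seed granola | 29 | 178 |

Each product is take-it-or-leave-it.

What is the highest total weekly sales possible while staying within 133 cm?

By weekly sales per cm: cinnamon oats 19.54, rice crisps 16.27, bran flakes 14.15 lead.
Filling by ratio: choco pillows + barley squares + rice crisps + cinnamon oats + bran flakes for 1711, with 20 cm left unused.
Dropping barley squares frees 14 cm; slotting in granola A (23 cm) lifts the total to 1802 at 122 cm.
Every other selection either busts 133 cm or fails to beat 1802.

1802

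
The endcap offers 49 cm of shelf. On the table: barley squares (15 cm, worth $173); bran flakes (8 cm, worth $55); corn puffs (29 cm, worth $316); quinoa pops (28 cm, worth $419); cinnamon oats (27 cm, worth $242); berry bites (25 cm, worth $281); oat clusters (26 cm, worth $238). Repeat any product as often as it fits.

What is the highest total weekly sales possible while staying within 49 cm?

592

Ranking by ratio (weekly sales/cm): quinoa pops 14.96, barley squares 11.53, berry bites 11.24, corn puffs 10.90.
Taking barley squares + quinoa pops: 43 cm used, 592 in weekly sales.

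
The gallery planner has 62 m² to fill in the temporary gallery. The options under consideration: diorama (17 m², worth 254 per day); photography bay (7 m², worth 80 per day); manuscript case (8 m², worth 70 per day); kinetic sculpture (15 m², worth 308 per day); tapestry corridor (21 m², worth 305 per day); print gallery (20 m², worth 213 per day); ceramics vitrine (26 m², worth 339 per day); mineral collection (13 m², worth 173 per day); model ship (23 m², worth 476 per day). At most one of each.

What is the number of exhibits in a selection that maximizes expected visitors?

4

Optimal total is 1118.
For example diorama + photography bay + kinetic sculpture + model ship achieves it, using 62 m².
All optima have 4 exhibits.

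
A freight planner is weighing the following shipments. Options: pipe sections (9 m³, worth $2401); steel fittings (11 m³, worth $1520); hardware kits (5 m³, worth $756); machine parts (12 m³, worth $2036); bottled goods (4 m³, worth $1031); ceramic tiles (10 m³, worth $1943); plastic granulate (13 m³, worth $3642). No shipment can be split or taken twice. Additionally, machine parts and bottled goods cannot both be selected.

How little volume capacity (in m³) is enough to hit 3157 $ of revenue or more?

13

Minimise m³ subject to total revenue ≥ 3157.
pipe sections + bottled goods reaches 3432 using 13 m³.
No combination under 13 m³ hits 3157.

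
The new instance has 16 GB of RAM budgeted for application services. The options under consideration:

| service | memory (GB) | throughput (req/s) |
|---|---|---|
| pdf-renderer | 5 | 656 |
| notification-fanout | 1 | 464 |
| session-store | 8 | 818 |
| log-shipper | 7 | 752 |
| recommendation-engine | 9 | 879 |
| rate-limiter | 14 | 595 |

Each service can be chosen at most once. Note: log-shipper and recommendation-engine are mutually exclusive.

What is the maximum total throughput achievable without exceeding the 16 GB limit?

2034

By throughput per GB: notification-fanout 464.00, pdf-renderer 131.20, log-shipper 107.43, session-store 102.25 lead.
Greedy by ratio would take pdf-renderer + notification-fanout + log-shipper: 13 GB used, total 1872.
Dropping pdf-renderer frees 5 GB; slotting in session-store (8 GB) lifts the total to 2034 at 16 GB.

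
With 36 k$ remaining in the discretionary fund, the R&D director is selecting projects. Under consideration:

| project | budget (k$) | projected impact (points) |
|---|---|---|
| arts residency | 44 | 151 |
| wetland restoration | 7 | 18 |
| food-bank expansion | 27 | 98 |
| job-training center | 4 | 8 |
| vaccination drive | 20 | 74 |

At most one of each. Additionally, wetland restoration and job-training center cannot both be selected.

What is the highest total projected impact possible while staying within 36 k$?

116

Wetland restoration + food-bank expansion uses 34 of the 36 k$ and totals 116.
Runner-up food-bank expansion + job-training center tops out at 106.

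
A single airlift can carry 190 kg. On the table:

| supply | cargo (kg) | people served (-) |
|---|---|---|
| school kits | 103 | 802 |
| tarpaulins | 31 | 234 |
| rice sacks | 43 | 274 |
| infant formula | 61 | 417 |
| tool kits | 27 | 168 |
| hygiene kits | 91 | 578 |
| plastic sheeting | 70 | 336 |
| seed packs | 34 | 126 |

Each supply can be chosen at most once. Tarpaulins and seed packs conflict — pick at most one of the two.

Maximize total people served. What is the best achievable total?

School kits + tarpaulins + rice sacks uses 177 of the 190 kg and totals 1310.
The closest alternative, school kits + rice sacks + tool kits, reaches only 1244.

1310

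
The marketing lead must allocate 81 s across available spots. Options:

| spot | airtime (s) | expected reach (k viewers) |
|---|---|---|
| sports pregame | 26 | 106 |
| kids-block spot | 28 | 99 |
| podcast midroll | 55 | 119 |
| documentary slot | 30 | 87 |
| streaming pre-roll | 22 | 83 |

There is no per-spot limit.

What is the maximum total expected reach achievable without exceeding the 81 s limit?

318

Best packing: 3×sports pregame — 78 s, 318 total.
That's the maximum — no swap from here does better than 318.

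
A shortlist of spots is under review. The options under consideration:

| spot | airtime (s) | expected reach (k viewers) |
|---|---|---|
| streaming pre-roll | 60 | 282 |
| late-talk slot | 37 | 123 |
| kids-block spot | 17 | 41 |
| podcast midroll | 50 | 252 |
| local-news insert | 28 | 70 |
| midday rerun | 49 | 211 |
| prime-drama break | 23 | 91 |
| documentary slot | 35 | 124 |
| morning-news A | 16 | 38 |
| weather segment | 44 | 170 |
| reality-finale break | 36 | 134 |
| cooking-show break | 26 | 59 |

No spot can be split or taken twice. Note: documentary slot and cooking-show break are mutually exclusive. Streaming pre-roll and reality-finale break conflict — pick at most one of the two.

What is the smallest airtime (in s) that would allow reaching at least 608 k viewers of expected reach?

133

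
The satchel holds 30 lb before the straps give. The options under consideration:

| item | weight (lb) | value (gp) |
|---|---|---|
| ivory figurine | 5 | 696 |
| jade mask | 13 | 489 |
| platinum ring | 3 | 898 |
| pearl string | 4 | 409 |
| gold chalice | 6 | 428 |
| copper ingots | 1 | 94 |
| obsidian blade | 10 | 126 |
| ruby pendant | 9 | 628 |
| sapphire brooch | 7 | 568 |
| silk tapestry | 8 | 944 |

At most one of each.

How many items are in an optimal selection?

6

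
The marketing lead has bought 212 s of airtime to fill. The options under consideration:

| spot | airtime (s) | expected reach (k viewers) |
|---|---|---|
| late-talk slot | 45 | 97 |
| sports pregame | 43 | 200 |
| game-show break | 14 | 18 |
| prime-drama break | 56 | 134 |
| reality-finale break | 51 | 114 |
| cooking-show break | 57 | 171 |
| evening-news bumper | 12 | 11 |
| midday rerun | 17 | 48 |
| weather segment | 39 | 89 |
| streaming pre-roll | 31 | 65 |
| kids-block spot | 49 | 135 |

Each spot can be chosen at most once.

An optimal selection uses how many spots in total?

Optimal total is 651.
One optimal bundle: late-talk slot + sports pregame + cooking-show break + midday rerun + kids-block spot (211 s).
Every optimal selection uses 5 spots.

5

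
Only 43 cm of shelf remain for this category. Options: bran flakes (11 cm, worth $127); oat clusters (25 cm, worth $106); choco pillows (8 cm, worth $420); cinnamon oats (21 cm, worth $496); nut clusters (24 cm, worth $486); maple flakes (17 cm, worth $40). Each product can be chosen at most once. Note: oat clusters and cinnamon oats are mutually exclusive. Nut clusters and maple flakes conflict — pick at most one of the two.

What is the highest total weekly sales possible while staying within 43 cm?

1043

By weekly sales per cm: choco pillows 52.50, cinnamon oats 23.62, nut clusters 20.25 lead.
Bran flakes + choco pillows + cinnamon oats uses 40 of the 43 cm and totals 1043.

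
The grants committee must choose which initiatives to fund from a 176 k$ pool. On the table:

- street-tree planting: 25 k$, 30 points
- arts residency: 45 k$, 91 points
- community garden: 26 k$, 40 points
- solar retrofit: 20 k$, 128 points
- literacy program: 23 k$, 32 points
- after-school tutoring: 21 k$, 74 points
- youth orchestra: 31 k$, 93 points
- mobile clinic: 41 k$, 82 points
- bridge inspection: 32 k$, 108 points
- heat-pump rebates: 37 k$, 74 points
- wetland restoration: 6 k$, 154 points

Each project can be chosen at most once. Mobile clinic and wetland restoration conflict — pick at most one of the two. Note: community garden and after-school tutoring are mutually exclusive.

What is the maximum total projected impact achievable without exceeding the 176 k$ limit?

663

A density-first pass picks arts residency + solar retrofit + after-school tutoring + youth orchestra + bridge inspection + wetland restoration — 648 at 155 k$.
The 45 k$ tied up in arts residency is better spent on literacy program + heat-pump rebates — total rises to 663 (170 k$).
Runner-up street-tree planting + solar retrofit + after-school tutoring + youth orchestra + bridge inspection + heat-pump rebates + wetland restoration tops out at 661.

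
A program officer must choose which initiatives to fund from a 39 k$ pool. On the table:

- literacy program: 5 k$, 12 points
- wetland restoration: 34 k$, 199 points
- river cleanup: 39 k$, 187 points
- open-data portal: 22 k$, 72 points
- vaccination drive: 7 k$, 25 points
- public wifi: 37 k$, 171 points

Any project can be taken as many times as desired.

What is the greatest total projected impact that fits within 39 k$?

211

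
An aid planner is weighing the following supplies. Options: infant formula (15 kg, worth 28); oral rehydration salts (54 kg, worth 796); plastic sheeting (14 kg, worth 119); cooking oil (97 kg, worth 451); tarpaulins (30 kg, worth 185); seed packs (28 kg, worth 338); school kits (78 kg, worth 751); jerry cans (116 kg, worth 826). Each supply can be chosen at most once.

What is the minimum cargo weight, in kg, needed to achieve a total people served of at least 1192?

Minimise kg subject to total people served ≥ 1192.
Taking oral rehydration salts + plastic sheeting + seed packs gives 1253 (≥ 1192) for 96 kg.
Any bundle with less than 96 kg falls short of 1192.

96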